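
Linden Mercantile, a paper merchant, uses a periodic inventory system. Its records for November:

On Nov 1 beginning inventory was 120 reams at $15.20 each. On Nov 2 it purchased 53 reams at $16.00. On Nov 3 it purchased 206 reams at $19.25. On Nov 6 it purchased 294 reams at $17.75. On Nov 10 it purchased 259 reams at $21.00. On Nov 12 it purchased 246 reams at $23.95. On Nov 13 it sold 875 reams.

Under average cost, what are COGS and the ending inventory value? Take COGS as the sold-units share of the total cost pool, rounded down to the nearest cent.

Nov 13, sell 875: 875/1178 × $23,186.70 → $17,222.71
Ending inventory (cost pool remaining) = $5,963.99
Check: goods available $23,186.70 = COGS $17,222.71 + ending $5,963.99

COGS = $17,222.71; ending inventory = $5,963.99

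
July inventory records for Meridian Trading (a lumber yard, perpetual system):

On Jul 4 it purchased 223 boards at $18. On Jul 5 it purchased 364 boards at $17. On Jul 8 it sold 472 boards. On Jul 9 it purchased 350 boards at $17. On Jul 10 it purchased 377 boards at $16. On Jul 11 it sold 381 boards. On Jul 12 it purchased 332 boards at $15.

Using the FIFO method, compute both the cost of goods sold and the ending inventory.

Jul 8, 472 sold [FIFO — oldest first]: 223 @ $18 + 249 @ $17 = $8,247
Jul 11, 381 sold [FIFO — oldest first]: 115 @ $17 + 266 @ $17 = $6,477
Total COGS = $8,247 + $6,477 = $14,724
Ending inventory: 84 @ $17 + 377 @ $16 + 332 @ $15 = $12,440
Check: goods available $27,164 = COGS $14,724 + ending $12,440

COGS = $14,724; ending inventory = $12,440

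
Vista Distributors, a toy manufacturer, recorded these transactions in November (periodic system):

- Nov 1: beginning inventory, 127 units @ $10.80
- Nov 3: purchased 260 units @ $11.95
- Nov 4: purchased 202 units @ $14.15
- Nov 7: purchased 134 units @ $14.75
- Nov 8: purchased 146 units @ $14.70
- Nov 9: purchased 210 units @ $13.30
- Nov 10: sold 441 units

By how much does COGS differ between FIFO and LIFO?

FIFO COGS: 127 @ $10.80 + 260 @ $11.95 + 54 @ $14.15 = $5,242.70
LIFO COGS: 210 @ $13.30 + 146 @ $14.70 + 85 @ $14.75 = $6,192.95
Difference = |$5,242.70 − $6,192.95| = $950.25

$950.25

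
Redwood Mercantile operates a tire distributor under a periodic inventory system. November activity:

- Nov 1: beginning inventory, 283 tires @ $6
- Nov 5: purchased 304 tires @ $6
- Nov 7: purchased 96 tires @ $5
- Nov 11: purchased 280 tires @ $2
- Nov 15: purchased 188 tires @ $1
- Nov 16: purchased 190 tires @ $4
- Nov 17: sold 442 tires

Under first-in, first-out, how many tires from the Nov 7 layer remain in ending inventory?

96

Nov 17, 442 sold [FIFO — oldest first]: 283 @ $6 + 159 @ $6 = $2,652
Ending inventory: 145 @ $6 + 96 @ $5 + 280 @ $2 + 188 @ $1 + 190 @ $4 = $2,858
Check: goods available $5,510 = COGS $2,652 + ending $2,858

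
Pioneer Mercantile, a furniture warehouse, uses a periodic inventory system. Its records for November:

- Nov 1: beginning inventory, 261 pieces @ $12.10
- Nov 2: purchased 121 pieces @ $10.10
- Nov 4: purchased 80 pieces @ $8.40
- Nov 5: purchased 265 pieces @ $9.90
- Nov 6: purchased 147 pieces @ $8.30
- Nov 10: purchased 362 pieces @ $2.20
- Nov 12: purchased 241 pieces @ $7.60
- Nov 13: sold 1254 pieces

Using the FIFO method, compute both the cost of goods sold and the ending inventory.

COGS = $9,829.00; ending inventory = $1,694.80

Nov 13, 1254 sold [FIFO — oldest first]: 261 @ $12.10 + 121 @ $10.10 + 80 @ $8.40 + 265 @ $9.90 + 147 @ $8.30 + 362 @ $2.20 + 18 @ $7.60 = $9,829.00
Ending inventory: 223 @ $7.60 = $1,694.80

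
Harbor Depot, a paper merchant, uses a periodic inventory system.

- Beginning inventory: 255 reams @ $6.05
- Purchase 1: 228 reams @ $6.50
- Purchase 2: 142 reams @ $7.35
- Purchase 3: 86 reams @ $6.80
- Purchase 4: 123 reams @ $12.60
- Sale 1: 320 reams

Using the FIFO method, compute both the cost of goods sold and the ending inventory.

COGS = $1,965.25; ending inventory = $4,237.80

Sale 1 (320) [FIFO — oldest first]: 255 @ $6.05 + 65 @ $6.50 = $1,965.25
Ending inventory: 163 @ $6.50 + 142 @ $7.35 + 86 @ $6.80 + 123 @ $12.60 = $4,237.80
Check: goods available $6,203.05 = COGS $1,965.25 + ending $4,237.80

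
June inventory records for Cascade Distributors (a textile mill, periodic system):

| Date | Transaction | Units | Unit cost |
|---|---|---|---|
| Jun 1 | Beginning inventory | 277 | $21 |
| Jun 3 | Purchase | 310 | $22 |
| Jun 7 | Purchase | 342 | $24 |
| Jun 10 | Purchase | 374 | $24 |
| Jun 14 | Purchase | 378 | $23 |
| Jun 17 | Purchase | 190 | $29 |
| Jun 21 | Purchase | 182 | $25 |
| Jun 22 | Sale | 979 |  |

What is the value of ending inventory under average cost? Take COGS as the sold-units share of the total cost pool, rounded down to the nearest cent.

Ending inventory = $25,411.38

Jun 22, sell 979: 979/2053 × $48,575.00 → $23,163.62
Ending inventory (cost pool remaining) = $25,411.38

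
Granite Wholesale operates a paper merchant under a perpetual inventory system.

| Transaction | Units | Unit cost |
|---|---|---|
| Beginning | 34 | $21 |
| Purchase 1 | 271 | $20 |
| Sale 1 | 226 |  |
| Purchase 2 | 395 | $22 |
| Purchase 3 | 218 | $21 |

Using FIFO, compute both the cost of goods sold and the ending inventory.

COGS = $4,554; ending inventory = $14,848

Sale 1 (226) [FIFO — oldest first]: 34 @ $21 + 192 @ $20 = $4,554
Ending inventory: 79 @ $20 + 395 @ $22 + 218 @ $21 = $14,848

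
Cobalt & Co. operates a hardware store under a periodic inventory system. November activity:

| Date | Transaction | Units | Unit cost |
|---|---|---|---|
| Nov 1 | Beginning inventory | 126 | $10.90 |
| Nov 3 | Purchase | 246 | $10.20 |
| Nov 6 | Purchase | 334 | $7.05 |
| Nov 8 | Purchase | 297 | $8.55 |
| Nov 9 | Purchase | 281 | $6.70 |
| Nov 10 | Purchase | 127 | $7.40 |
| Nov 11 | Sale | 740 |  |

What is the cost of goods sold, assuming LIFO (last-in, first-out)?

COGS = $5,608.60

Nov 11, 740 sold [LIFO — newest first]: 127 @ $7.40 + 281 @ $6.70 + 297 @ $8.55 + 35 @ $7.05 = $5,608.60
Ending inventory: 126 @ $10.90 + 246 @ $10.20 + 299 @ $7.05 = $5,990.55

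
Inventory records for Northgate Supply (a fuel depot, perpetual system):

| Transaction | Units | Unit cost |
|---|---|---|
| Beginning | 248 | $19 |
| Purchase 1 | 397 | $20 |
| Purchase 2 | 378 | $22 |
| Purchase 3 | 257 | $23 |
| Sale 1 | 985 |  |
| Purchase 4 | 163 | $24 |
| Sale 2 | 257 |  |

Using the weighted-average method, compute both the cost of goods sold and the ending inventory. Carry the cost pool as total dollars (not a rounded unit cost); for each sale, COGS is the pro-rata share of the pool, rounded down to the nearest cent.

COGS = $26,355.49; ending inventory = $4,435.51

After Beginning: 248 on hand, pool $4,712.00 (≈ $19.0000 each)
After Purchase 1: 645 on hand, pool $12,652.00 (≈ $19.6155 each)
After Purchase 2: 1023 on hand, pool $20,968.00 (≈ $20.4966 each)
After Purchase 3: 1280 on hand, pool $26,879.00 (≈ $20.9992 each)
Sale 1, sell 985: 985/1280 × $26,879.00 → $20,684.23
After Purchase 4: 458 on hand, pool $10,106.77 (≈ $22.0672 each)
Sale 2, sell 257: 257/458 × $10,106.77 → $5,671.26
Total COGS = $20,684.23 + $5,671.26 = $26,355.49
Ending inventory (cost pool remaining) = $4,435.51
Check: goods available $30,791.00 = COGS $26,355.49 + ending $4,435.51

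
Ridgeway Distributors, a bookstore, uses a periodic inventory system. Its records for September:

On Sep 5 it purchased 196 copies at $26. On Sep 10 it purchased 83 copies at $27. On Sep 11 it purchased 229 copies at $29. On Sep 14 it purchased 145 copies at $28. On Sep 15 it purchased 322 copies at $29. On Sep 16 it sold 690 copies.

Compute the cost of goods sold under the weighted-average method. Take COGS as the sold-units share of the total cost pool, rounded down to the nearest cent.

Sep 16, sell 690: 690/975 × $27,376.00 → $19,373.78
Ending inventory (cost pool remaining) = $8,002.22

COGS = $19,373.78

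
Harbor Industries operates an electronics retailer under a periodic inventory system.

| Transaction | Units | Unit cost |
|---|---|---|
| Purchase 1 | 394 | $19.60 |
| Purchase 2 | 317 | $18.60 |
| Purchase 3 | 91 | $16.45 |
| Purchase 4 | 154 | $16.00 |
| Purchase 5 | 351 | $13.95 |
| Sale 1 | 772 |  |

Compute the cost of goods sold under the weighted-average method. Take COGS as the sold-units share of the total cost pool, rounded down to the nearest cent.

Sale 1, sell 772: 772/1307 × $22,476.00 → $13,275.80
Ending inventory (cost pool remaining) = $9,200.20

COGS = $13,275.80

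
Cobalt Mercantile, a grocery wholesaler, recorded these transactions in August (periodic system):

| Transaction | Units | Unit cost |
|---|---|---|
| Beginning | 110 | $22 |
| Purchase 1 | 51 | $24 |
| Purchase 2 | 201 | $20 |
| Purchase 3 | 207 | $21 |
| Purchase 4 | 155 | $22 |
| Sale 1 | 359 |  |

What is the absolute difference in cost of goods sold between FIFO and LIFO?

$90

FIFO COGS: 110 @ $22 + 51 @ $24 + 198 @ $20 = $7,604
LIFO COGS: 155 @ $22 + 204 @ $21 = $7,694
Difference = |$7,604 − $7,694| = $90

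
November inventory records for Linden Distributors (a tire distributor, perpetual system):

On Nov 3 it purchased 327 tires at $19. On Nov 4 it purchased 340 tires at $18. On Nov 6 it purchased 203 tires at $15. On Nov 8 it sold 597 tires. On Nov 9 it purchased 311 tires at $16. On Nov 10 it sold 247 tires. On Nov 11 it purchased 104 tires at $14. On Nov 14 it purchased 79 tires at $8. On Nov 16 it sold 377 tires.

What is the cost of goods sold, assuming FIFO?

COGS = $20,914

Nov 8, 597 sold [FIFO — oldest first]: 327 @ $19 + 270 @ $18 = $11,073
Nov 10, 247 sold [FIFO — oldest first]: 70 @ $18 + 177 @ $15 = $3,915
Nov 16, 377 sold [FIFO — oldest first]: 26 @ $15 + 311 @ $16 + 40 @ $14 = $5,926
Total COGS = $11,073 + $3,915 + $5,926 = $20,914
Ending inventory: 64 @ $14 + 79 @ $8 = $1,528
Check: goods available $22,442 = COGS $20,914 + ending $1,528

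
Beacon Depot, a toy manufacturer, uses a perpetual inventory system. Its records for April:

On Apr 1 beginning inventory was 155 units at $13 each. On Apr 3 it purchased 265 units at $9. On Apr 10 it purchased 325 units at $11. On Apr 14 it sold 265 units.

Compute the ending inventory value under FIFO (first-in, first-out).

Apr 14, 265 sold [FIFO — oldest first]: 155 @ $13 + 110 @ $9 = $3,005
Ending inventory: 155 @ $9 + 325 @ $11 = $4,970

Ending inventory = $4,970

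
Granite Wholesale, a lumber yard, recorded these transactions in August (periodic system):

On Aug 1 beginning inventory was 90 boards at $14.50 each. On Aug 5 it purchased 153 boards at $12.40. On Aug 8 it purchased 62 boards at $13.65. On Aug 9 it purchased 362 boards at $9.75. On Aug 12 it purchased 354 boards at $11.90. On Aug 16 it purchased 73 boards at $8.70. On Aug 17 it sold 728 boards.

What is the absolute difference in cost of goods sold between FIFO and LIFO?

$521.45

FIFO COGS: 90 @ $14.50 + 153 @ $12.40 + 62 @ $13.65 + 362 @ $9.75 + 61 @ $11.90 = $8,303.90
LIFO COGS: 73 @ $8.70 + 354 @ $11.90 + 301 @ $9.75 = $7,782.45
Difference = |$8,303.90 − $7,782.45| = $521.45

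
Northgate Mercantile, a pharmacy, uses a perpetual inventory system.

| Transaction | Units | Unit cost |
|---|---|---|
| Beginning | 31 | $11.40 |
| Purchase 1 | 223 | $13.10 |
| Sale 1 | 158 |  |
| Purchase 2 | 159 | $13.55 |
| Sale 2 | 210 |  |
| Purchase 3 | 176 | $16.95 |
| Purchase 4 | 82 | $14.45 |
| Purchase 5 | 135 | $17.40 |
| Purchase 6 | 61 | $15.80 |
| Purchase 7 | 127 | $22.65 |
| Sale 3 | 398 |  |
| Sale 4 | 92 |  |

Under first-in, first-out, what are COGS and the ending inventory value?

Sale 1 (158) [FIFO — oldest first]: 31 @ $11.40 + 127 @ $13.10 = $2,017.10
Sale 2 (210) [FIFO — oldest first]: 96 @ $13.10 + 114 @ $13.55 = $2,802.30
Sale 3 (398) [FIFO — oldest first]: 45 @ $13.55 + 176 @ $16.95 + 82 @ $14.45 + 95 @ $17.40 = $6,430.85
Sale 4 (92) [FIFO — oldest first]: 40 @ $17.40 + 52 @ $15.80 = $1,517.60
Total COGS = $2,017.10 + $2,802.30 + $6,430.85 + $1,517.60 = $12,767.85
Ending inventory: 9 @ $15.80 + 127 @ $22.65 = $3,018.75

COGS = $12,767.85; ending inventory = $3,018.75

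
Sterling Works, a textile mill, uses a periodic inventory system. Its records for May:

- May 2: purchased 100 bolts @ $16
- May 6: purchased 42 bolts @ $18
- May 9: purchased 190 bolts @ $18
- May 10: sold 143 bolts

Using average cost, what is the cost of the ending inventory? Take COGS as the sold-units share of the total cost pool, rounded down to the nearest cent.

Ending inventory = $3,288.15

May 10, sell 143: 143/332 × $5,776.00 → $2,487.85
Ending inventory (cost pool remaining) = $3,288.15
Check: goods available $5,776.00 = COGS $2,487.85 + ending $3,288.15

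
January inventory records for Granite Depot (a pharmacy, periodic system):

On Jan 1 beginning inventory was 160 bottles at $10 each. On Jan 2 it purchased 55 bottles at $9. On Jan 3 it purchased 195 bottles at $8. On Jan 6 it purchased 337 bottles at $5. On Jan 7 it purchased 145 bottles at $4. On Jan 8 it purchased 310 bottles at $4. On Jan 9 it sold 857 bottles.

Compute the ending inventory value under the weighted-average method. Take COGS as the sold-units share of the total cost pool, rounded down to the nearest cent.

Jan 9, sell 857: 857/1202 × $7,160.00 → $5,104.92
Ending inventory (cost pool remaining) = $2,055.08
Check: goods available $7,160.00 = COGS $5,104.92 + ending $2,055.08

Ending inventory = $2,055.08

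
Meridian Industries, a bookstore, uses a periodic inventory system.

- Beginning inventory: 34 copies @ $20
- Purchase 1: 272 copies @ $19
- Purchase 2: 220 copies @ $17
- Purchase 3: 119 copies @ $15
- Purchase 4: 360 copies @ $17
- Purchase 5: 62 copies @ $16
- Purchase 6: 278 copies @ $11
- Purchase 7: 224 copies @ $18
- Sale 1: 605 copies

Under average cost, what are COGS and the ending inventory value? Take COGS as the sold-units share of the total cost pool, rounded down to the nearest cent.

COGS = $9,861.61; ending inventory = $15,713.39

Sale 1, sell 605: 605/1569 × $25,575.00 → $9,861.61
Ending inventory (cost pool remaining) = $15,713.39
Check: goods available $25,575.00 = COGS $9,861.61 + ending $15,713.39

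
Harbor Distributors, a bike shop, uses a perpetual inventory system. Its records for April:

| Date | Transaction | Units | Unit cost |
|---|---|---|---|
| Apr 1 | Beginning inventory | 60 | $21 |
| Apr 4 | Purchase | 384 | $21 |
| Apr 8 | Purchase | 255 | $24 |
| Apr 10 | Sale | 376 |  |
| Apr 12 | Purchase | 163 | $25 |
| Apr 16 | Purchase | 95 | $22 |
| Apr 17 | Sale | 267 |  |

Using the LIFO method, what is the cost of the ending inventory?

Ending inventory = $6,594

Apr 10, 376 sold [LIFO — newest first]: 255 @ $24 + 121 @ $21 = $8,661
Apr 17, 267 sold [LIFO — newest first]: 95 @ $22 + 163 @ $25 + 9 @ $21 = $6,354
Total COGS = $8,661 + $6,354 = $15,015
Ending inventory: 60 @ $21 + 254 @ $21 = $6,594
Check: goods available $21,609 = COGS $15,015 + ending $6,594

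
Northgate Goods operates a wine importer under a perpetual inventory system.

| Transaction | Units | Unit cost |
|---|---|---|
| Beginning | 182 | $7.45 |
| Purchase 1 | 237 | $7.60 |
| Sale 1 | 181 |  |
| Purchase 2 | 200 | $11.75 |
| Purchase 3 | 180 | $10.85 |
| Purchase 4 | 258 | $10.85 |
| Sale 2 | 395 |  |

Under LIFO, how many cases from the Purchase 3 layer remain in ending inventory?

43

Sale 1 (181) [LIFO — newest first]: 181 @ $7.60 = $1,375.60
Sale 2 (395) [LIFO — newest first]: 258 @ $10.85 + 137 @ $10.85 = $4,285.75
Total COGS = $1,375.60 + $4,285.75 = $5,661.35
Ending inventory: 182 @ $7.45 + 56 @ $7.60 + 200 @ $11.75 + 43 @ $10.85 = $4,598.05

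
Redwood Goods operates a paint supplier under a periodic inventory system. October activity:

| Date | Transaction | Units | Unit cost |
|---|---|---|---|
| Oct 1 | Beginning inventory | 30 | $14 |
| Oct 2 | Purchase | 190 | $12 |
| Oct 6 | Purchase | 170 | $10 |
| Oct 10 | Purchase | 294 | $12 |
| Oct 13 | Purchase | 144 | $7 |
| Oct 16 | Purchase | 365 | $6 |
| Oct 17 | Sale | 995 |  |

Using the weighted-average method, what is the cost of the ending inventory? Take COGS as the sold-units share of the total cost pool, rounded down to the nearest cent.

Oct 17, sell 995: 995/1193 × $11,126.00 → $9,279.43
Ending inventory (cost pool remaining) = $1,846.57

Ending inventory = $1,846.57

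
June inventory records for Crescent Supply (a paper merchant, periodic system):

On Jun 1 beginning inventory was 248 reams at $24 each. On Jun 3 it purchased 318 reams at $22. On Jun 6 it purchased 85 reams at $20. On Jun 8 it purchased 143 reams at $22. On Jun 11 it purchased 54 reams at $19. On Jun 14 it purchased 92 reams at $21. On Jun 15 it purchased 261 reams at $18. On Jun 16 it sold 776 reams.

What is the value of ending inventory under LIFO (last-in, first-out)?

Jun 16, 776 sold [LIFO — newest first]: 261 @ $18 + 92 @ $21 + 54 @ $19 + 143 @ $22 + 85 @ $20 + 141 @ $22 = $15,604
Ending inventory: 248 @ $24 + 177 @ $22 = $9,846

Ending inventory = $9,846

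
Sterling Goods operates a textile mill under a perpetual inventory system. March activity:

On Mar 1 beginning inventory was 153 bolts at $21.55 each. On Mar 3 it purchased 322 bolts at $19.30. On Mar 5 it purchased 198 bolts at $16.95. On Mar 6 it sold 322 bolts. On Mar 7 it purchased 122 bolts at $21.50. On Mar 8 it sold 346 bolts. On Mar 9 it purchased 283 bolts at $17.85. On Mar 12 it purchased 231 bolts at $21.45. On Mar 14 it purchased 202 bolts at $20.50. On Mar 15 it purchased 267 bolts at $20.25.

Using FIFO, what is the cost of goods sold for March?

Mar 6, 322 sold [FIFO — oldest first]: 153 @ $21.55 + 169 @ $19.30 = $6,558.85
Mar 8, 346 sold [FIFO — oldest first]: 153 @ $19.30 + 193 @ $16.95 = $6,224.25
Total COGS = $6,558.85 + $6,224.25 = $12,783.10
Ending inventory: 5 @ $16.95 + 122 @ $21.50 + 283 @ $17.85 + 231 @ $21.45 + 202 @ $20.50 + 267 @ $20.25 = $22,262.00

COGS = $12,783.10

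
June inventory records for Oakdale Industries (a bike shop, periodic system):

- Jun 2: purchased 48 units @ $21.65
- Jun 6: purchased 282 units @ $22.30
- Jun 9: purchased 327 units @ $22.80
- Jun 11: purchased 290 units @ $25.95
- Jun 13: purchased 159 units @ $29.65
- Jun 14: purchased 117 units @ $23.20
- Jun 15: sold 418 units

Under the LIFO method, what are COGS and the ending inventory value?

Jun 15, 418 sold [LIFO — newest first]: 117 @ $23.20 + 159 @ $29.65 + 142 @ $25.95 = $11,113.65
Ending inventory: 48 @ $21.65 + 282 @ $22.30 + 327 @ $22.80 + 148 @ $25.95 = $18,624.00

COGS = $11,113.65; ending inventory = $18,624.00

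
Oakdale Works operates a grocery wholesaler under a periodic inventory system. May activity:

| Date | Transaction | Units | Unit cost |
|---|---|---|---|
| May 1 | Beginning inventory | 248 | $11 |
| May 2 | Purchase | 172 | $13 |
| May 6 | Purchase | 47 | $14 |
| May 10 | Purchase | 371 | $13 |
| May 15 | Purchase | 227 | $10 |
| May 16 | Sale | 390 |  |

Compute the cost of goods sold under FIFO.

May 16, 390 sold [FIFO — oldest first]: 248 @ $11 + 142 @ $13 = $4,574
Ending inventory: 30 @ $13 + 47 @ $14 + 371 @ $13 + 227 @ $10 = $8,141
Check: goods available $12,715 = COGS $4,574 + ending $8,141

COGS = $4,574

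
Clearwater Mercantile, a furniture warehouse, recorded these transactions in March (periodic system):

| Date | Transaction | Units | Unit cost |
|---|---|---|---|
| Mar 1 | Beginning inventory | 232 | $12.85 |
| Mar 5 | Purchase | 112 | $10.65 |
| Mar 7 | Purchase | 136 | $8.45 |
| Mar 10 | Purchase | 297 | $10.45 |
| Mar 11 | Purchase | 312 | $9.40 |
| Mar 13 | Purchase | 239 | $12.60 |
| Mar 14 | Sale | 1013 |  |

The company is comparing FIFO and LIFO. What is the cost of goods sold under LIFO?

COGS = $10,505.90

FIFO COGS: 232 @ $12.85 + 112 @ $10.65 + 136 @ $8.45 + 297 @ $10.45 + 236 @ $9.40 = $10,645.25
LIFO COGS: 239 @ $12.60 + 312 @ $9.40 + 297 @ $10.45 + 136 @ $8.45 + 29 @ $10.65 = $10,505.90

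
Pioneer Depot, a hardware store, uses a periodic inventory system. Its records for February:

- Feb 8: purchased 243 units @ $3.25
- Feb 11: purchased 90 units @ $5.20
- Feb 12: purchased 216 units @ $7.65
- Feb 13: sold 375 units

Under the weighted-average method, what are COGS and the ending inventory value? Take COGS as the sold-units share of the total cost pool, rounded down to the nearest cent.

Feb 13, sell 375: 375/549 × $2,910.15 → $1,987.80
Ending inventory (cost pool remaining) = $922.35
Check: goods available $2,910.15 = COGS $1,987.80 + ending $922.35

COGS = $1,987.80; ending inventory = $922.35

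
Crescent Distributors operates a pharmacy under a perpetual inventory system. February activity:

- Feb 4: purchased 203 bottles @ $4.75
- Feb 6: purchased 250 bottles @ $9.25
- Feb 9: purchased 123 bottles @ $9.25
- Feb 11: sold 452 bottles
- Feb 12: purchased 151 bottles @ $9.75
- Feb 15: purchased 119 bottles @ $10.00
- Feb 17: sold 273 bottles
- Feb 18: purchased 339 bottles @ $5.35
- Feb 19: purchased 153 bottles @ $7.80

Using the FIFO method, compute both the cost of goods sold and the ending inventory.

COGS = $5,867.25; ending inventory = $4,216.55

Feb 11, 452 sold [FIFO — oldest first]: 203 @ $4.75 + 249 @ $9.25 = $3,267.50
Feb 17, 273 sold [FIFO — oldest first]: 1 @ $9.25 + 123 @ $9.25 + 149 @ $9.75 = $2,599.75
Total COGS = $3,267.50 + $2,599.75 = $5,867.25
Ending inventory: 2 @ $9.75 + 119 @ $10.00 + 339 @ $5.35 + 153 @ $7.80 = $4,216.55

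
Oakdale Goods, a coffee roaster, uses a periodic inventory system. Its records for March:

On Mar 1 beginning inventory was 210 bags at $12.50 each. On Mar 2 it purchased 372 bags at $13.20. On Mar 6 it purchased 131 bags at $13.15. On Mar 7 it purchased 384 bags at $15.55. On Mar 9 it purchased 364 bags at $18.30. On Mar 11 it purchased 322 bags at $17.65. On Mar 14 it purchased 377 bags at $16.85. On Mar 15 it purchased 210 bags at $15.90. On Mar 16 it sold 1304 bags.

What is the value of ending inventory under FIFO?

Mar 16, 1304 sold [FIFO — oldest first]: 210 @ $12.50 + 372 @ $13.20 + 131 @ $13.15 + 384 @ $15.55 + 207 @ $18.30 = $19,017.35
Ending inventory: 157 @ $18.30 + 322 @ $17.65 + 377 @ $16.85 + 210 @ $15.90 = $18,247.85
Check: goods available $37,265.20 = COGS $19,017.35 + ending $18,247.85

Ending inventory = $18,247.85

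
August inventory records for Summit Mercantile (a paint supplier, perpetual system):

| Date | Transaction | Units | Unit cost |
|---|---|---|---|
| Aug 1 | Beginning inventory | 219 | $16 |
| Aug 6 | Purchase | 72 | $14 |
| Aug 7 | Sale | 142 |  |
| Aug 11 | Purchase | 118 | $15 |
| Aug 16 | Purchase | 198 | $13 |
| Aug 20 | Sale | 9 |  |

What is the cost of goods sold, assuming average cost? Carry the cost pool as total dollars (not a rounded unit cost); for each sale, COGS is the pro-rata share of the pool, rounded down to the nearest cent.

COGS = $2,330.52

After Aug 1: 219 on hand, pool $3,504.00 (≈ $16.0000 each)
After Aug 6: 291 on hand, pool $4,512.00 (≈ $15.5052 each)
Aug 7, sell 142: 142/291 × $4,512.00 → $2,201.73
After Aug 11: 267 on hand, pool $4,080.27 (≈ $15.2819 each)
After Aug 16: 465 on hand, pool $6,654.27 (≈ $14.3103 each)
Aug 20, sell 9: 9/465 × $6,654.27 → $128.79
Total COGS = $2,201.73 + $128.79 = $2,330.52
Ending inventory (cost pool remaining) = $6,525.48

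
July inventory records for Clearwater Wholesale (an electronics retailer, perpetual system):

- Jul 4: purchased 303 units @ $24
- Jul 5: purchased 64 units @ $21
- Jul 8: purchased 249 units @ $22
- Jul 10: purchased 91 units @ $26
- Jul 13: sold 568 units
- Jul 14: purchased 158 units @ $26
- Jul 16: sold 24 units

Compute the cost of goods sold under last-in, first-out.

COGS = $13,748

Jul 13, 568 sold [LIFO — newest first]: 91 @ $26 + 249 @ $22 + 64 @ $21 + 164 @ $24 = $13,124
Jul 16, 24 sold [LIFO — newest first]: 24 @ $26 = $624
Total COGS = $13,124 + $624 = $13,748
Ending inventory: 139 @ $24 + 134 @ $26 = $6,820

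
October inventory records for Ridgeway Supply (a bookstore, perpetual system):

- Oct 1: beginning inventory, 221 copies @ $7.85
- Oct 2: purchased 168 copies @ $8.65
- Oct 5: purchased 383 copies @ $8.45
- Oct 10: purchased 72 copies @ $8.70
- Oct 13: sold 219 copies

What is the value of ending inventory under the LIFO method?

Ending inventory = $5,182.25

Oct 13, 219 sold [LIFO — newest first]: 72 @ $8.70 + 147 @ $8.45 = $1,868.55
Ending inventory: 221 @ $7.85 + 168 @ $8.65 + 236 @ $8.45 = $5,182.25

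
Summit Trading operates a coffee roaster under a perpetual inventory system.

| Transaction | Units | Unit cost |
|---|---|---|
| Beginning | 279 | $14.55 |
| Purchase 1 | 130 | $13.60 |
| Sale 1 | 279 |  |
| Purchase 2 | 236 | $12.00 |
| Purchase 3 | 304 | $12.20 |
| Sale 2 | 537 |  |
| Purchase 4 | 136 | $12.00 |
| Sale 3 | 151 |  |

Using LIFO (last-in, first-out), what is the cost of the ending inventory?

Sale 1 (279) [LIFO — newest first]: 130 @ $13.60 + 149 @ $14.55 = $3,935.95
Sale 2 (537) [LIFO — newest first]: 304 @ $12.20 + 233 @ $12.00 = $6,504.80
Sale 3 (151) [LIFO — newest first]: 136 @ $12.00 + 3 @ $12.00 + 12 @ $14.55 = $1,842.60
Total COGS = $3,935.95 + $6,504.80 + $1,842.60 = $12,283.35
Ending inventory: 118 @ $14.55 = $1,716.90

Ending inventory = $1,716.90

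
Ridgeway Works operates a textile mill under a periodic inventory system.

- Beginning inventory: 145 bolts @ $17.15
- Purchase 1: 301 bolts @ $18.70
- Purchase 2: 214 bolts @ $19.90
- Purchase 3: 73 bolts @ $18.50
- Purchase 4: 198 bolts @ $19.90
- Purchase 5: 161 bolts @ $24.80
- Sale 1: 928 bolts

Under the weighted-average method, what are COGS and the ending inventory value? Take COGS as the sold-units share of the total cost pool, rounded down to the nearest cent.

Sale 1, sell 928: 928/1092 × $21,657.55 → $18,404.95
Ending inventory (cost pool remaining) = $3,252.60

COGS = $18,404.95; ending inventory = $3,252.60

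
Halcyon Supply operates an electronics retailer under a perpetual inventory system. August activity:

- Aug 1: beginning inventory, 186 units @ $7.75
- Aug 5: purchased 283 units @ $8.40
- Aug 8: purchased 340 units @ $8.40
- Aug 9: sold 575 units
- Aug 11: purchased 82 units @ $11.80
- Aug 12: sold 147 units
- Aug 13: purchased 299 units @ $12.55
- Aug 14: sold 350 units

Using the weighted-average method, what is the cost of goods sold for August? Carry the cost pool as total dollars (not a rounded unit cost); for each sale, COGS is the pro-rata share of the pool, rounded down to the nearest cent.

COGS = $10,057.80

After Aug 1: 186 on hand, pool $1,441.50 (≈ $7.7500 each)
After Aug 5: 469 on hand, pool $3,818.70 (≈ $8.1422 each)
After Aug 8: 809 on hand, pool $6,674.70 (≈ $8.2506 each)
Aug 9, sell 575: 575/809 × $6,674.70 → $4,744.06
After Aug 11: 316 on hand, pool $2,898.24 (≈ $9.1716 each)
Aug 12, sell 147: 147/316 × $2,898.24 → $1,348.23
After Aug 13: 468 on hand, pool $5,302.46 (≈ $11.3300 each)
Aug 14, sell 350: 350/468 × $5,302.46 → $3,965.51
Total COGS = $4,744.06 + $1,348.23 + $3,965.51 = $10,057.80
Ending inventory (cost pool remaining) = $1,336.95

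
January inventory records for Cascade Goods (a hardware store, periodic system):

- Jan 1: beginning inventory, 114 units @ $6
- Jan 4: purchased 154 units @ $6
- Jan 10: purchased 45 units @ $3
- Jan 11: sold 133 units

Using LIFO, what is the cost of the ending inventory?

Ending inventory = $1,080

Jan 11, 133 sold [LIFO — newest first]: 45 @ $3 + 88 @ $6 = $663
Ending inventory: 114 @ $6 + 66 @ $6 = $1,080
Check: goods available $1,743 = COGS $663 + ending $1,080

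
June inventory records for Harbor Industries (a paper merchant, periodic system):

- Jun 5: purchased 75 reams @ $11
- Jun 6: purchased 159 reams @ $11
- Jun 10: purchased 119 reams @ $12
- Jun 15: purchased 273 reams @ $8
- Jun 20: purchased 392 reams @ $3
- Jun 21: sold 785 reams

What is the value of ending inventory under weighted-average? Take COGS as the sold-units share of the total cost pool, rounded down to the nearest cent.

Ending inventory = $1,685.02

Jun 21, sell 785: 785/1018 × $7,362.00 → $5,676.98
Ending inventory (cost pool remaining) = $1,685.02
Check: goods available $7,362.00 = COGS $5,676.98 + ending $1,685.02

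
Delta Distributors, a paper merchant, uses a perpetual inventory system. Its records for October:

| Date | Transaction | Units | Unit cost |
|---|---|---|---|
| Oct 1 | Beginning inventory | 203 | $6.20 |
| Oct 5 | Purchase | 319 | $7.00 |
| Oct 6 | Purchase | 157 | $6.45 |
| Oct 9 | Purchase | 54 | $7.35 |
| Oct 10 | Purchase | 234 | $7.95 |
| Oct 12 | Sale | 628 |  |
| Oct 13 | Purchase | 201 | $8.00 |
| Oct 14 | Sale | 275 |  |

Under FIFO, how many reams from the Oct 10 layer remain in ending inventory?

64

Oct 12, 628 sold [FIFO — oldest first]: 203 @ $6.20 + 319 @ $7.00 + 106 @ $6.45 = $4,175.30
Oct 14, 275 sold [FIFO — oldest first]: 51 @ $6.45 + 54 @ $7.35 + 170 @ $7.95 = $2,077.35
Total COGS = $4,175.30 + $2,077.35 = $6,252.65
Ending inventory: 64 @ $7.95 + 201 @ $8.00 = $2,116.80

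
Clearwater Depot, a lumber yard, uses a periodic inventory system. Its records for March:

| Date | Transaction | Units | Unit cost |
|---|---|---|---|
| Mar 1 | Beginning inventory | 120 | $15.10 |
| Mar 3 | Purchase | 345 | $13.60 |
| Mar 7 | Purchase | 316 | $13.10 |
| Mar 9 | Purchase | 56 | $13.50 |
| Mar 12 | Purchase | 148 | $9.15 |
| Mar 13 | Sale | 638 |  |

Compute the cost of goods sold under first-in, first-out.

Mar 13, 638 sold [FIFO — oldest first]: 120 @ $15.10 + 345 @ $13.60 + 173 @ $13.10 = $8,770.30
Ending inventory: 143 @ $13.10 + 56 @ $13.50 + 148 @ $9.15 = $3,983.50

COGS = $8,770.30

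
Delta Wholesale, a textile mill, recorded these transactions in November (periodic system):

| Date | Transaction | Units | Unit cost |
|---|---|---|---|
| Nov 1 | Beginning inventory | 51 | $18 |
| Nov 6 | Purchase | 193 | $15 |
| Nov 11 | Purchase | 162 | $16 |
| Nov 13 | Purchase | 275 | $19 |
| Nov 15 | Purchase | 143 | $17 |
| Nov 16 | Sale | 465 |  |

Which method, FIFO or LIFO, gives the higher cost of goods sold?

FIFO COGS: 51 @ $18 + 193 @ $15 + 162 @ $16 + 59 @ $19 = $7,526
LIFO COGS: 143 @ $17 + 275 @ $19 + 47 @ $16 = $8,408

LIFO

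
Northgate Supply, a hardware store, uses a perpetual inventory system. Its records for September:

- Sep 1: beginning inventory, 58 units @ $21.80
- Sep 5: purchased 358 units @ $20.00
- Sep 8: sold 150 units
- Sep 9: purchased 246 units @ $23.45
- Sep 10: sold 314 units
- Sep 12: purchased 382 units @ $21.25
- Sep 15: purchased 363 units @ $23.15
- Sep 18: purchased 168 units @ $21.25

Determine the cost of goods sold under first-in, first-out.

COGS = $9,550.00

Sep 8, 150 sold [FIFO — oldest first]: 58 @ $21.80 + 92 @ $20.00 = $3,104.40
Sep 10, 314 sold [FIFO — oldest first]: 266 @ $20.00 + 48 @ $23.45 = $6,445.60
Total COGS = $3,104.40 + $6,445.60 = $9,550.00
Ending inventory: 198 @ $23.45 + 382 @ $21.25 + 363 @ $23.15 + 168 @ $21.25 = $24,734.05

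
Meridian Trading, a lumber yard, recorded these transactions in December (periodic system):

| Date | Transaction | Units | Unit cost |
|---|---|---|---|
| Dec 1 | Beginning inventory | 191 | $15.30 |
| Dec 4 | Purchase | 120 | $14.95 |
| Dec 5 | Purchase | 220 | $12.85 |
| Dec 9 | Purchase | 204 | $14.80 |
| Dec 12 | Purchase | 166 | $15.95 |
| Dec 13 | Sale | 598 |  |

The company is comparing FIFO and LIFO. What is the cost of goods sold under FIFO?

COGS = $8,534.90

FIFO COGS: 191 @ $15.30 + 120 @ $14.95 + 220 @ $12.85 + 67 @ $14.80 = $8,534.90
LIFO COGS: 166 @ $15.95 + 204 @ $14.80 + 220 @ $12.85 + 8 @ $14.95 = $8,613.50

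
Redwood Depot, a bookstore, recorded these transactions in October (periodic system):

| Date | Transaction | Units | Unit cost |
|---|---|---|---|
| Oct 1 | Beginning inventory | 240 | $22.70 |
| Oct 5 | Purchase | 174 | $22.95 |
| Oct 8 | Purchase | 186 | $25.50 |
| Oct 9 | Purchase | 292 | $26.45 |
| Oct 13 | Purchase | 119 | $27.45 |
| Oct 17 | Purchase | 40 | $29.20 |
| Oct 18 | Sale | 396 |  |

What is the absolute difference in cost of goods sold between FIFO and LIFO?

$1,675.00

FIFO COGS: 240 @ $22.70 + 156 @ $22.95 = $9,028.20
LIFO COGS: 40 @ $29.20 + 119 @ $27.45 + 237 @ $26.45 = $10,703.20
Difference = |$9,028.20 − $10,703.20| = $1,675.00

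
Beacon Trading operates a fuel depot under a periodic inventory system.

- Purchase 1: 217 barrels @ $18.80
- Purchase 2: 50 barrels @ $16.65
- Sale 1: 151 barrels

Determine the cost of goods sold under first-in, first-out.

Sale 1 (151) [FIFO — oldest first]: 151 @ $18.80 = $2,838.80
Ending inventory: 66 @ $18.80 + 50 @ $16.65 = $2,073.30

COGS = $2,838.80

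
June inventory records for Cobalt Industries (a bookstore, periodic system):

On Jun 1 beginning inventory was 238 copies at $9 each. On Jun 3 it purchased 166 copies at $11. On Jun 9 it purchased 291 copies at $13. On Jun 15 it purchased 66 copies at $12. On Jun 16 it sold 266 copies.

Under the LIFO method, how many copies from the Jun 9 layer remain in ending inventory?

Jun 16, 266 sold [LIFO — newest first]: 66 @ $12 + 200 @ $13 = $3,392
Ending inventory: 238 @ $9 + 166 @ $11 + 91 @ $13 = $5,151

91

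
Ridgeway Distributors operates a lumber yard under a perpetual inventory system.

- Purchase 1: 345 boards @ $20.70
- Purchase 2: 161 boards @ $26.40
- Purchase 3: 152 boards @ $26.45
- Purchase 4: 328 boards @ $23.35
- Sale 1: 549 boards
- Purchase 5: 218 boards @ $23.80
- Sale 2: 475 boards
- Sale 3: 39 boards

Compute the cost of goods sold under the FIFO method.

COGS = $24,903.70

Sale 1 (549) [FIFO — oldest first]: 345 @ $20.70 + 161 @ $26.40 + 43 @ $26.45 = $12,529.25
Sale 2 (475) [FIFO — oldest first]: 109 @ $26.45 + 328 @ $23.35 + 38 @ $23.80 = $11,446.25
Sale 3 (39) [FIFO — oldest first]: 39 @ $23.80 = $928.20
Total COGS = $12,529.25 + $11,446.25 + $928.20 = $24,903.70
Ending inventory: 141 @ $23.80 = $3,355.80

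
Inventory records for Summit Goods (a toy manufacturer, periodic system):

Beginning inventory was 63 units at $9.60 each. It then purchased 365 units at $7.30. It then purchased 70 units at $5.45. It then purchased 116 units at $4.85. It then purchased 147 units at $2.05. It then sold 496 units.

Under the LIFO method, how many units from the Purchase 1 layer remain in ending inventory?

Sale 1 (496) [LIFO — newest first]: 147 @ $2.05 + 116 @ $4.85 + 70 @ $5.45 + 163 @ $7.30 = $2,435.35
Ending inventory: 63 @ $9.60 + 202 @ $7.30 = $2,079.40
Check: goods available $4,514.75 = COGS $2,435.35 + ending $2,079.40

202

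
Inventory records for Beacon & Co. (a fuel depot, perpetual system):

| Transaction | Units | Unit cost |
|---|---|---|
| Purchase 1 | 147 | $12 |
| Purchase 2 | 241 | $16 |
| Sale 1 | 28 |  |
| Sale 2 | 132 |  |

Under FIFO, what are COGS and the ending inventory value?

Sale 1 (28) [FIFO — oldest first]: 28 @ $12 = $336
Sale 2 (132) [FIFO — oldest first]: 119 @ $12 + 13 @ $16 = $1,636
Total COGS = $336 + $1,636 = $1,972
Ending inventory: 228 @ $16 = $3,648

COGS = $1,972; ending inventory = $3,648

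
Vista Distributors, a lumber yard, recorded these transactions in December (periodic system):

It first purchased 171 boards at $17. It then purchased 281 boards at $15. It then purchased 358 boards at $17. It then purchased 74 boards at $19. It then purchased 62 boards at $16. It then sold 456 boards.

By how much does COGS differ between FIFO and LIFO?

$648

FIFO COGS: 171 @ $17 + 281 @ $15 + 4 @ $17 = $7,190
LIFO COGS: 62 @ $16 + 74 @ $19 + 320 @ $17 = $7,838
Difference = |$7,190 − $7,838| = $648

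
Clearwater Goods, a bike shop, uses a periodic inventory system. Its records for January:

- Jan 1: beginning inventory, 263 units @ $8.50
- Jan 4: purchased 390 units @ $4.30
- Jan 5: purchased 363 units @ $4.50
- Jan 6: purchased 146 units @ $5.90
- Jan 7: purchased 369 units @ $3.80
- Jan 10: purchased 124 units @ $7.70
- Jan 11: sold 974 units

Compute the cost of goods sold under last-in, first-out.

Jan 11, 974 sold [LIFO — newest first]: 124 @ $7.70 + 369 @ $3.80 + 146 @ $5.90 + 335 @ $4.50 = $4,725.90
Ending inventory: 263 @ $8.50 + 390 @ $4.30 + 28 @ $4.50 = $4,038.50

COGS = $4,725.90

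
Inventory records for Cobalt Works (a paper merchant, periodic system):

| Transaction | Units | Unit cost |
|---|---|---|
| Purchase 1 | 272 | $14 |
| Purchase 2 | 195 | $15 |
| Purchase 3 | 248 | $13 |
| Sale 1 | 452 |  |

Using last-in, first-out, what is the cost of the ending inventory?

Ending inventory = $3,682

Sale 1 (452) [LIFO — newest first]: 248 @ $13 + 195 @ $15 + 9 @ $14 = $6,275
Ending inventory: 263 @ $14 = $3,682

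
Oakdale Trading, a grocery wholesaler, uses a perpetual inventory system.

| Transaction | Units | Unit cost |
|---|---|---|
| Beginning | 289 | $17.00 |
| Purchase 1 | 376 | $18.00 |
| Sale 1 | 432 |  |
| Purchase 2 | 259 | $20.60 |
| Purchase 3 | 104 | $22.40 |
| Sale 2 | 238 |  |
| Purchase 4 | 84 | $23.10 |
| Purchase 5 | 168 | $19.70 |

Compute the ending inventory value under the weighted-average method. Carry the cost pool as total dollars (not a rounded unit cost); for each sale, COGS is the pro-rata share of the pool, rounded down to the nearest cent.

After Beginning: 289 on hand, pool $4,913.00 (≈ $17.0000 each)
After Purchase 1: 665 on hand, pool $11,681.00 (≈ $17.5654 each)
Sale 1, sell 432: 432/665 × $11,681.00 → $7,588.25
After Purchase 2: 492 on hand, pool $9,428.15 (≈ $19.1629 each)
After Purchase 3: 596 on hand, pool $11,757.75 (≈ $19.7278 each)
Sale 2, sell 238: 238/596 × $11,757.75 → $4,695.20
After Purchase 4: 442 on hand, pool $9,002.95 (≈ $20.3687 each)
After Purchase 5: 610 on hand, pool $12,312.55 (≈ $20.1845 each)
Total COGS = $7,588.25 + $4,695.20 = $12,283.45
Ending inventory (cost pool remaining) = $12,312.55
Check: goods available $24,596.00 = COGS $12,283.45 + ending $12,312.55

Ending inventory = $12,312.55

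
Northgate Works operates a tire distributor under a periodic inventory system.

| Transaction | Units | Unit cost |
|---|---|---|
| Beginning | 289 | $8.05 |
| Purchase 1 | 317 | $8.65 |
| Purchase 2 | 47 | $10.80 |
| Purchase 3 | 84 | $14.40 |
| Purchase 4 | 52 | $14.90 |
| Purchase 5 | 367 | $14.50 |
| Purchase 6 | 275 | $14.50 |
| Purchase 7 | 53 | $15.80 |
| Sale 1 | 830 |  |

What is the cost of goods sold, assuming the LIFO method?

Sale 1 (830) [LIFO — newest first]: 53 @ $15.80 + 275 @ $14.50 + 367 @ $14.50 + 52 @ $14.90 + 83 @ $14.40 = $12,116.40
Ending inventory: 289 @ $8.05 + 317 @ $8.65 + 47 @ $10.80 + 1 @ $14.40 = $5,590.50

COGS = $12,116.40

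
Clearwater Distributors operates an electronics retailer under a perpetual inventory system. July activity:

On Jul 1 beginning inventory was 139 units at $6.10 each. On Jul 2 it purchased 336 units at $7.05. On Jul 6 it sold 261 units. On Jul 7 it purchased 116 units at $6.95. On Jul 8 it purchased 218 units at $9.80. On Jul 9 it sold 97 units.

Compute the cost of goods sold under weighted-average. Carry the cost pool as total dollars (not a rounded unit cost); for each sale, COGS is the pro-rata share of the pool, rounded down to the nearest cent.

After Jul 1: 139 on hand, pool $847.90 (≈ $6.1000 each)
After Jul 2: 475 on hand, pool $3,216.70 (≈ $6.7720 each)
Jul 6, sell 261: 261/475 × $3,216.70 → $1,767.49
After Jul 7: 330 on hand, pool $2,255.41 (≈ $6.8346 each)
After Jul 8: 548 on hand, pool $4,391.81 (≈ $8.0143 each)
Jul 9, sell 97: 97/548 × $4,391.81 → $777.38
Total COGS = $1,767.49 + $777.38 = $2,544.87
Ending inventory (cost pool remaining) = $3,614.43
Check: goods available $6,159.30 = COGS $2,544.87 + ending $3,614.43

COGS = $2,544.87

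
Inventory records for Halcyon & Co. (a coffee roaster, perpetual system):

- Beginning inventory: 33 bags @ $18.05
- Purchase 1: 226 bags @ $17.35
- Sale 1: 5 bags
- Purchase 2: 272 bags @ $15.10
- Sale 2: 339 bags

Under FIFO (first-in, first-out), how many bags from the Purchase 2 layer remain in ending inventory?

187

Sale 1 (5) [FIFO — oldest first]: 5 @ $18.05 = $90.25
Sale 2 (339) [FIFO — oldest first]: 28 @ $18.05 + 226 @ $17.35 + 85 @ $15.10 = $5,710.00
Total COGS = $90.25 + $5,710.00 = $5,800.25
Ending inventory: 187 @ $15.10 = $2,823.70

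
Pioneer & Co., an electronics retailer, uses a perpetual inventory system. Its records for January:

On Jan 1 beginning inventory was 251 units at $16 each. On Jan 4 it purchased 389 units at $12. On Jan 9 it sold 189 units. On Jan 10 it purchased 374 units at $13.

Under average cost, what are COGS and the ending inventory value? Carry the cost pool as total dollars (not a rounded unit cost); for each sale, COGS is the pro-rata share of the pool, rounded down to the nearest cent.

COGS = $2,564.49; ending inventory = $10,981.51

After Jan 1: 251 on hand, pool $4,016.00 (≈ $16.0000 each)
After Jan 4: 640 on hand, pool $8,684.00 (≈ $13.5687 each)
Jan 9, sell 189: 189/640 × $8,684.00 → $2,564.49
After Jan 10: 825 on hand, pool $10,981.51 (≈ $13.3109 each)
Ending inventory (cost pool remaining) = $10,981.51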